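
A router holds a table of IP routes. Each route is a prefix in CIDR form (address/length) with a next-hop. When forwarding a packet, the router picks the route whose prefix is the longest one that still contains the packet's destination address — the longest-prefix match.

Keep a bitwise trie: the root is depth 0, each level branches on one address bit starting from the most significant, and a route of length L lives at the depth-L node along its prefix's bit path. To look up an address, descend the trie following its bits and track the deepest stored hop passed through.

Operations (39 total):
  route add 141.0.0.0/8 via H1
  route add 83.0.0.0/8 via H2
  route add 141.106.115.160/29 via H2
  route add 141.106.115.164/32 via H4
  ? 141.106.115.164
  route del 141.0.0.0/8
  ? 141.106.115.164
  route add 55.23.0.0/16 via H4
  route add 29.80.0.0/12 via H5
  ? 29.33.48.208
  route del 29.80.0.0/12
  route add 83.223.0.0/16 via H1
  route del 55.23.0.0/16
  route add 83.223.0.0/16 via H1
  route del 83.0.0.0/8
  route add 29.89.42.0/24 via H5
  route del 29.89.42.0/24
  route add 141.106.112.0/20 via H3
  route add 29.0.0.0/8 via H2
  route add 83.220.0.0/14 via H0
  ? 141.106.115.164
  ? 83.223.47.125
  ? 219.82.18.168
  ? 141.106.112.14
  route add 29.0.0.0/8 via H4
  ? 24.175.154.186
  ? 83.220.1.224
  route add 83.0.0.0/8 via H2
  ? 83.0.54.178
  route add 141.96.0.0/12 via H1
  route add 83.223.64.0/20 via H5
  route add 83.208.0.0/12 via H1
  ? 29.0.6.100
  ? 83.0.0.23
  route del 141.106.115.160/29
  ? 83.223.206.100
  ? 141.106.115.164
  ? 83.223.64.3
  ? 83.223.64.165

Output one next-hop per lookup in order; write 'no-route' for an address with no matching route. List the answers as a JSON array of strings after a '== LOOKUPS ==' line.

Process each operation:
  + 141.0.0.0/8 (H1) depth=8
  + 83.0.0.0/8 (H2) depth=8
  + 141.106.115.160/29 (H2) depth=29
  + 141.106.115.164/32 (H4) depth=32
  ? 141.106.115.164  path d0:-→d1:-→d2:-→d3:-→d4:-→d5:-→d6:-→d7:-→d8:H1→d9:-→d10:-→d11:-→d12:-→d13:-→d14:-→d15:-→d16:-→d17:-→d18:-→d19:-→d20:-→d21:-→d22:-→d23:-→d24:-→d25:-→d26:-→d27:-→d28:-→d29:H2→d30:-→d31:-→d32:H4  best=H4
  del 141.0.0.0/8 (clear depth 8)
  ? 141.106.115.164  path d0:-→d1:-→d2:-→d3:-→d4:-→d5:-→d6:-→d7:-→d8:-→d9:-→d10:-→d11:-→d12:-→d13:-→d14:-→d15:-→d16:-→d17:-→d18:-→d19:-→d20:-→d21:-→d22:-→d23:-→d24:-→d25:-→d26:-→d27:-→d28:-→d29:H2→d30:-→d31:-→d32:H4  best=H4
  + 55.23.0.0/16 (H4) depth=16
  + 29.80.0.0/12 (H5) depth=12
  ? 29.33.48.208  path d0:-→d1:-→d2:-→d3:-→d4:-→d5:-→d6:-→d7:-→d8:-→d9:-  best=no-route
  del 29.80.0.0/12 (clear depth 12)
  + 83.223.0.0/16 (H1) depth=16
  del 55.23.0.0/16 (clear depth 16)
  + 83.223.0.0/16 (H1) depth=16
  del 83.0.0.0/8 (clear depth 8)
  + 29.89.42.0/24 (H5) depth=24
  del 29.89.42.0/24 (clear depth 24)
  + 141.106.112.0/20 (H3) depth=20
  + 29.0.0.0/8 (H2) depth=8
  + 83.220.0.0/14 (H0) depth=14
  ? 141.106.115.164  path d0:-→d1:-→d2:-→d3:-→d4:-→d5:-→d6:-→d7:-→d8:-→d9:-→d10:-→d11:-→d12:-→d13:-→d14:-→d15:-→d16:-→d17:-→d18:-→d19:-→d20:H3→d21:-→d22:-→d23:-→d24:-→d25:-→d26:-→d27:-→d28:-→d29:H2→d30:-→d31:-→d32:H4  best=H4
  ? 83.223.47.125  path d0:-→d1:-→d2:-→d3:-→d4:-→d5:-→d6:-→d7:-→d8:-→d9:-→d10:-→d11:-→d12:-→d13:-→d14:H0→d15:-→d16:H1  best=H1
  ? 219.82.18.168  path d0:-→d1:-  best=no-route
  ? 141.106.112.14  path d0:-→d1:-→d2:-→d3:-→d4:-→d5:-→d6:-→d7:-→d8:-→d9:-→d10:-→d11:-→d12:-→d13:-→d14:-→d15:-→d16:-→d17:-→d18:-→d19:-→d20:H3→d21:-→d22:-  best=H3
  + 29.0.0.0/8 (H4) depth=8
  ? 24.175.154.186  path d0:-→d1:-→d2:-→d3:-→d4:-→d5:-  best=no-route
  ? 83.220.1.224  path d0:-→d1:-→d2:-→d3:-→d4:-→d5:-→d6:-→d7:-→d8:-→d9:-→d10:-→d11:-→d12:-→d13:-→d14:H0  best=H0
  + 83.0.0.0/8 (H2) depth=8
  ? 83.0.54.178  path d0:-→d1:-→d2:-→d3:-→d4:-→d5:-→d6:-→d7:-→d8:H2  best=H2
  + 141.96.0.0/12 (H1) depth=12
  + 83.223.64.0/20 (H5) depth=20
  + 83.208.0.0/12 (H1) depth=12
  ? 29.0.6.100  path d0:-→d1:-→d2:-→d3:-→d4:-→d5:-→d6:-→d7:-→d8:H4→d9:-  best=H4
  ? 83.0.0.23  path d0:-→d1:-→d2:-→d3:-→d4:-→d5:-→d6:-→d7:-→d8:H2  best=H2
  del 141.106.115.160/29 (clear depth 29)
  ? 83.223.206.100  path d0:-→d1:-→d2:-→d3:-→d4:-→d5:-→d6:-→d7:-→d8:H2→d9:-→d10:-→d11:-→d12:H1→d13:-→d14:H0→d15:-→d16:H1  best=H1
  ? 141.106.115.164  path d0:-→d1:-→d2:-→d3:-→d4:-→d5:-→d6:-→d7:-→d8:-→d9:-→d10:-→d11:-→d12:H1→d13:-→d14:-→d15:-→d16:-→d17:-→d18:-→d19:-→d20:H3→d21:-→d22:-→d23:-→d24:-→d25:-→d26:-→d27:-→d28:-→d29:-→d30:-→d31:-→d32:H4  best=H4
  ? 83.223.64.3  path d0:-→d1:-→d2:-→d3:-→d4:-→d5:-→d6:-→d7:-→d8:H2→d9:-→d10:-→d11:-→d12:H1→d13:-→d14:H0→d15:-→d16:H1→d17:-→d18:-→d19:-→d20:H5  best=H5
  ? 83.223.64.165  path d0:-→d1:-→d2:-→d3:-→d4:-→d5:-→d6:-→d7:-→d8:H2→d9:-→d10:-→d11:-→d12:H1→d13:-→d14:H0→d15:-→d16:H1→d17:-→d18:-→d19:-→d20:H5  best=H5

== LOOKUPS ==
["H4","H4","no-route","H4","H1","no-route","H3","no-route","H0","H2","H4","H2","H1","H4","H5","H5"]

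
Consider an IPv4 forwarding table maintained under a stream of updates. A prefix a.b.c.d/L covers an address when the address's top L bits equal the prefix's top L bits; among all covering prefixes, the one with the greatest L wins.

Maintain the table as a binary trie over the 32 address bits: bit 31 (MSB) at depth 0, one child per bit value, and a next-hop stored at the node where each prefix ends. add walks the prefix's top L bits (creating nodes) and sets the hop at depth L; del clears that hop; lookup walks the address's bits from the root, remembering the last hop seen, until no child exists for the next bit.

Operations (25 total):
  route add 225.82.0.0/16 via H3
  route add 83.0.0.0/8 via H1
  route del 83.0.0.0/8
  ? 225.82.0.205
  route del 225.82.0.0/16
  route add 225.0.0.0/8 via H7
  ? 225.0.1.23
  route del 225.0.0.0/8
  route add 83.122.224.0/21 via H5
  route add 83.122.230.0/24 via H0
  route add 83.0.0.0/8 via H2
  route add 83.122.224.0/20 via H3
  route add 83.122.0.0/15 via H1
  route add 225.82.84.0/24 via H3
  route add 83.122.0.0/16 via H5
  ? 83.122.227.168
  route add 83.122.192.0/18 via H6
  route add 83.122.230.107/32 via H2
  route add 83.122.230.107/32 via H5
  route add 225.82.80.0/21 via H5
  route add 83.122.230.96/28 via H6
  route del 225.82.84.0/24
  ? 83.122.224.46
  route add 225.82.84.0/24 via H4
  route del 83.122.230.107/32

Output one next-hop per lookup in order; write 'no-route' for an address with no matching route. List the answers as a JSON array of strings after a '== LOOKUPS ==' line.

Apply in order:
  + 225.82.0.0/16 (H3) depth=16
  + 83.0.0.0/8 (H1) depth=8
  - 83.0.0.0/8 clear@8
  lookup 225.82.0.205: bits 1110000101010010 walk d0:-→d1:-→d2:-→d3:-→d4:-→d5:-→d6:-→d7:-→d8:-→d9:-→d10:-→d11:-→d12:-→d13:-→d14:-→d15:-→d16:H3 -> H3
  - 225.82.0.0/16 clear@16
  + 225.0.0.0/8 (H7) depth=8
  lookup 225.0.1.23: bits 111000010 walk d0:-→d1:-→d2:-→d3:-→d4:-→d5:-→d6:-→d7:-→d8:H7→d9:- -> H7
  - 225.0.0.0/8 clear@8
  + 83.122.224.0/21 (H5) depth=21
  + 83.122.230.0/24 (H0) depth=24
  + 83.0.0.0/8 (H2) depth=8
  + 83.122.224.0/20 (H3) depth=20
  + 83.122.0.0/15 (H1) depth=15
  + 225.82.84.0/24 (H3) depth=24
  + 83.122.0.0/16 (H5) depth=16
  lookup 83.122.227.168: bits 010100110111101011100 walk d0:-→d1:-→d2:-→d3:-→d4:-→d5:-→d6:-→d7:-→d8:H2→d9:-→d10:-→d11:-→d12:-→d13:-→d14:-→d15:H1→d16:H5→d17:-→d18:-→d19:-→d20:H3→d21:H5 -> H5
  + 83.122.192.0/18 (H6) depth=18
  + 83.122.230.107/32 (H2) depth=32
  + 83.122.230.107/32 (H5) depth=32
  + 225.82.80.0/21 (H5) depth=21
  + 83.122.230.96/28 (H6) depth=28
  - 225.82.84.0/24 clear@24
  lookup 83.122.224.46: bits 010100110111101011100 walk d0:-→d1:-→d2:-→d3:-→d4:-→d5:-→d6:-→d7:-→d8:H2→d9:-→d10:-→d11:-→d12:-→d13:-→d14:-→d15:H1→d16:H5→d17:-→d18:H6→d19:-→d20:H3→d21:H5 -> H5
  + 225.82.84.0/24 (H4) depth=24
  - 83.122.230.107/32 clear@32

== LOOKUPS ==
["H3","H7","H5","H5"]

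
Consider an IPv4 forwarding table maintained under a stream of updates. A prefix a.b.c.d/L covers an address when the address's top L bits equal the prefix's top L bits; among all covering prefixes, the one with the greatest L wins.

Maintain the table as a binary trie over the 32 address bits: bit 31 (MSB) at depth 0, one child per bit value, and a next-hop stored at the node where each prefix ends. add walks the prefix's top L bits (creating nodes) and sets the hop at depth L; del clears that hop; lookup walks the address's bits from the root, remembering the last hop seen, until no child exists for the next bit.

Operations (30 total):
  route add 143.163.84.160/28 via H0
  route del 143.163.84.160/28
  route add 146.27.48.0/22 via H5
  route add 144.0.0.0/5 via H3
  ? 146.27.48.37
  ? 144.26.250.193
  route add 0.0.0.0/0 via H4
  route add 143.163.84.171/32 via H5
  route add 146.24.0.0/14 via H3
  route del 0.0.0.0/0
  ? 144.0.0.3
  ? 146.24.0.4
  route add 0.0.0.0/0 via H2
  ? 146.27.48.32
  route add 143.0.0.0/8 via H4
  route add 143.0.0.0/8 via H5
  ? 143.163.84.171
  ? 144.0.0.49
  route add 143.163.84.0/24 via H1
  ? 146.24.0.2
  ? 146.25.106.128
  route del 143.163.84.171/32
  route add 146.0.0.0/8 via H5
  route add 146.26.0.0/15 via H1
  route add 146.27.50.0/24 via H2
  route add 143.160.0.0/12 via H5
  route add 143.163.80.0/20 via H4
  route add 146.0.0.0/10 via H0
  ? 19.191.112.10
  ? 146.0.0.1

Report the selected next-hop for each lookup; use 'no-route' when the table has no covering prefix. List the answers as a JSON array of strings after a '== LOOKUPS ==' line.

Trace:
  + 143.163.84.160/28 (H0) depth=28
  - 143.163.84.160/28 clear@28
  + 146.27.48.0/22 (H5) depth=22
  + 144.0.0.0/5 (H3) depth=5
  ? 146.27.48.37  path d0:-→d1:-→d2:-→d3:-→d4:-→d5:H3→d6:-→d7:-→d8:-→d9:-→d10:-→d11:-→d12:-→d13:-→d14:-→d15:-→d16:-→d17:-→d18:-→d19:-→d20:-→d21:-→d22:H5  best=H5
  ? 144.26.250.193  path d0:-→d1:-→d2:-→d3:-→d4:-→d5:H3→d6:-  best=H3
  + 0.0.0.0/0 (H4) depth=0
  + 143.163.84.171/32 (H5) depth=32
  + 146.24.0.0/14 (H3) depth=14
  - 0.0.0.0/0 clear@0
  ? 144.0.0.3  path d0:-→d1:-→d2:-→d3:-→d4:-→d5:H3→d6:-  best=H3
  ? 146.24.0.4  path d0:-→d1:-→d2:-→d3:-→d4:-→d5:H3→d6:-→d7:-→d8:-→d9:-→d10:-→d11:-→d12:-→d13:-→d14:H3  best=H3
  + 0.0.0.0/0 (H2) depth=0
  ? 146.27.48.32  path d0:H2→d1:-→d2:-→d3:-→d4:-→d5:H3→d6:-→d7:-→d8:-→d9:-→d10:-→d11:-→d12:-→d13:-→d14:H3→d15:-→d16:-→d17:-→d18:-→d19:-→d20:-→d21:-→d22:H5  best=H5
  + 143.0.0.0/8 (H4) depth=8
  + 143.0.0.0/8 (H5) depth=8
  ? 143.163.84.171  path d0:H2→d1:-→d2:-→d3:-→d4:-→d5:-→d6:-→d7:-→d8:H5→d9:-→d10:-→d11:-→d12:-→d13:-→d14:-→d15:-→d16:-→d17:-→d18:-→d19:-→d20:-→d21:-→d22:-→d23:-→d24:-→d25:-→d26:-→d27:-→d28:-→d29:-→d30:-→d31:-→d32:H5  best=H5
  ? 144.0.0.49  path d0:H2→d1:-→d2:-→d3:-→d4:-→d5:H3→d6:-  best=H3
  + 143.163.84.0/24 (H1) depth=24
  ? 146.24.0.2  path d0:H2→d1:-→d2:-→d3:-→d4:-→d5:H3→d6:-→d7:-→d8:-→d9:-→d10:-→d11:-→d12:-→d13:-→d14:H3  best=H3
  ? 146.25.106.128  path d0:H2→d1:-→d2:-→d3:-→d4:-→d5:H3→d6:-→d7:-→d8:-→d9:-→d10:-→d11:-→d12:-→d13:-→d14:H3  best=H3
  - 143.163.84.171/32 clear@32
  + 146.0.0.0/8 (H5) depth=8
  + 146.26.0.0/15 (H1) depth=15
  + 146.27.50.0/24 (H2) depth=24
  + 143.160.0.0/12 (H5) depth=12
  + 143.163.80.0/20 (H4) depth=20
  + 146.0.0.0/10 (H0) depth=10
  ? 19.191.112.10  path d0:H2  best=H2
  ? 146.0.0.1  path d0:H2→d1:-→d2:-→d3:-→d4:-→d5:H3→d6:-→d7:-→d8:H5→d9:-→d10:H0→d11:-  best=H0

== LOOKUPS ==
["H5","H3","H3","H3","H5","H5","H3","H3","H3","H2","H0"]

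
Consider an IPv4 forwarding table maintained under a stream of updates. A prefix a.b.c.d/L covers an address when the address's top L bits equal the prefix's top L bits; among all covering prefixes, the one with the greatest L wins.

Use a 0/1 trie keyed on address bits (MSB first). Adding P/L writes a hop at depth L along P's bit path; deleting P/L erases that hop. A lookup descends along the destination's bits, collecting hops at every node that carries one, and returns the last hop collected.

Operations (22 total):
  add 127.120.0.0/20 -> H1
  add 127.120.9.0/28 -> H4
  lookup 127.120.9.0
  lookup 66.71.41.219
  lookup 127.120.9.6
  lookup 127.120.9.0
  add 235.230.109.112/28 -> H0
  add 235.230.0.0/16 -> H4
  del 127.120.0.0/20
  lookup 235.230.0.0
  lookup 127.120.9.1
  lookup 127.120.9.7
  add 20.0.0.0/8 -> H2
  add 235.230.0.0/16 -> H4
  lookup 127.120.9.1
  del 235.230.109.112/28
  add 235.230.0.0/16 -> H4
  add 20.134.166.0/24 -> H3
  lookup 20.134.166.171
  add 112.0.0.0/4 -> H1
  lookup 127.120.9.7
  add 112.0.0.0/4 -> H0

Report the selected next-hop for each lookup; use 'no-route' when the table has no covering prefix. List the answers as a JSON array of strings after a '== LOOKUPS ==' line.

Trace:
  add 127.120.0.0/20 -> H1 at depth 20
  add 127.120.9.0/28 -> H4 at depth 28
  Q 127.120.9.0: descend 0111111101111000000010010000 ; hops seen [H1,H4] ; pick H4
  Q 66.71.41.219: descend 01 ; hops seen [∅] ; pick no-route
  Q 127.120.9.6: descend 0111111101111000000010010000 ; hops seen [H1,H4] ; pick H4
  Q 127.120.9.0: descend 0111111101111000000010010000 ; hops seen [H1,H4] ; pick H4
  add 235.230.109.112/28 -> H0 at depth 28
  add 235.230.0.0/16 -> H4 at depth 16
  del 127.120.0.0/20 (clear depth 20)
  Q 235.230.0.0: descend 11101011111001100 ; hops seen [H4] ; pick H4
  Q 127.120.9.1: descend 0111111101111000000010010000 ; hops seen [H4] ; pick H4
  Q 127.120.9.7: descend 0111111101111000000010010000 ; hops seen [H4] ; pick H4
  add 20.0.0.0/8 -> H2 at depth 8
  add 235.230.0.0/16 -> H4 at depth 16
  Q 127.120.9.1: descend 0111111101111000000010010000 ; hops seen [H4] ; pick H4
  del 235.230.109.112/28 (clear depth 28)
  add 235.230.0.0/16 -> H4 at depth 16
  add 20.134.166.0/24 -> H3 at depth 24
  Q 20.134.166.171: descend 000101001000011010100110 ; hops seen [H2,H3] ; pick H3
  add 112.0.0.0/4 -> H1 at depth 4
  Q 127.120.9.7: descend 0111111101111000000010010000 ; hops seen [H1,H4] ; pick H4
  add 112.0.0.0/4 -> H0 at depth 4

== LOOKUPS ==
["H4","no-route","H4","H4","H4","H4","H4","H4","H3","H4"]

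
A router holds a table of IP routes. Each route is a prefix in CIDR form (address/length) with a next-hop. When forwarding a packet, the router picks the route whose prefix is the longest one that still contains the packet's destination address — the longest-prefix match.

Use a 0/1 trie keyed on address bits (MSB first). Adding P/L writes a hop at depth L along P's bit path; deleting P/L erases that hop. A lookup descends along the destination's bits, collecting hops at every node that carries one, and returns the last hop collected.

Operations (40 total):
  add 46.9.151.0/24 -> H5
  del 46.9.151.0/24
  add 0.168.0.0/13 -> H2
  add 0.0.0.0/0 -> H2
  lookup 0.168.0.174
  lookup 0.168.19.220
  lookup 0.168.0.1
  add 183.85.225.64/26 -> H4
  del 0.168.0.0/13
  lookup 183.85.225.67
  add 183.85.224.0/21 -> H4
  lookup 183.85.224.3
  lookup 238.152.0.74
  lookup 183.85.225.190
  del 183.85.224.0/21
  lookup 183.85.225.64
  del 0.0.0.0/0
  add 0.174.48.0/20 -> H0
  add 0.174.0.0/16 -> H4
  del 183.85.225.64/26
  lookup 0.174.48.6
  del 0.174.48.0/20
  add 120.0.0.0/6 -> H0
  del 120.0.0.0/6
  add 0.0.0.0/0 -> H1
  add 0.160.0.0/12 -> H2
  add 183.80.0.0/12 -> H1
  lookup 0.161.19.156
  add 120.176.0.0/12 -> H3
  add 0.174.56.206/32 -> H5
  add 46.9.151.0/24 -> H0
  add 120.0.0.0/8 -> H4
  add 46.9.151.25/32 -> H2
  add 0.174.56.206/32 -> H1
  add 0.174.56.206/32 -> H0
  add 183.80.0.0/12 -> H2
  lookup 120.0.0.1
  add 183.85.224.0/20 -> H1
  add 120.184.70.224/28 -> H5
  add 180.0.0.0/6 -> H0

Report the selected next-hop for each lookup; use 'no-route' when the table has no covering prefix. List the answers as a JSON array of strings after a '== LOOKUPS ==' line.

Apply in order:
  + 46.9.151.0/24 (H5) depth=24
  - 46.9.151.0/24 clear@24
  + 0.168.0.0/13 (H2) depth=13
  + 0.0.0.0/0 (H2) depth=0
  ? 0.168.0.174  path d0:H2→d1:-→d2:-→d3:-→d4:-→d5:-→d6:-→d7:-→d8:-→d9:-→d10:-→d11:-→d12:-→d13:H2  best=H2
  ? 0.168.19.220  path d0:H2→d1:-→d2:-→d3:-→d4:-→d5:-→d6:-→d7:-→d8:-→d9:-→d10:-→d11:-→d12:-→d13:H2  best=H2
  ? 0.168.0.1  path d0:H2→d1:-→d2:-→d3:-→d4:-→d5:-→d6:-→d7:-→d8:-→d9:-→d10:-→d11:-→d12:-→d13:H2  best=H2
  + 183.85.225.64/26 (H4) depth=26
  - 0.168.0.0/13 clear@13
  ? 183.85.225.67  path d0:H2→d1:-→d2:-→d3:-→d4:-→d5:-→d6:-→d7:-→d8:-→d9:-→d10:-→d11:-→d12:-→d13:-→d14:-→d15:-→d16:-→d17:-→d18:-→d19:-→d20:-→d21:-→d22:-→d23:-→d24:-→d25:-→d26:H4  best=H4
  + 183.85.224.0/21 (H4) depth=21
  ? 183.85.224.3  path d0:H2→d1:-→d2:-→d3:-→d4:-→d5:-→d6:-→d7:-→d8:-→d9:-→d10:-→d11:-→d12:-→d13:-→d14:-→d15:-→d16:-→d17:-→d18:-→d19:-→d20:-→d21:H4→d22:-→d23:-  best=H4
  ? 238.152.0.74  path d0:H2→d1:-  best=H2
  ? 183.85.225.190  path d0:H2→d1:-→d2:-→d3:-→d4:-→d5:-→d6:-→d7:-→d8:-→d9:-→d10:-→d11:-→d12:-→d13:-→d14:-→d15:-→d16:-→d17:-→d18:-→d19:-→d20:-→d21:H4→d22:-→d23:-→d24:-  best=H4
  - 183.85.224.0/21 clear@21
  ? 183.85.225.64  path d0:H2→d1:-→d2:-→d3:-→d4:-→d5:-→d6:-→d7:-→d8:-→d9:-→d10:-→d11:-→d12:-→d13:-→d14:-→d15:-→d16:-→d17:-→d18:-→d19:-→d20:-→d21:-→d22:-→d23:-→d24:-→d25:-→d26:H4  best=H4
  - 0.0.0.0/0 clear@0
  + 0.174.48.0/20 (H0) depth=20
  + 0.174.0.0/16 (H4) depth=16
  - 183.85.225.64/26 clear@26
  ? 0.174.48.6  path d0:-→d1:-→d2:-→d3:-→d4:-→d5:-→d6:-→d7:-→d8:-→d9:-→d10:-→d11:-→d12:-→d13:-→d14:-→d15:-→d16:H4→d17:-→d18:-→d19:-→d20:H0  best=H0
  - 0.174.48.0/20 clear@20
  + 120.0.0.0/6 (H0) depth=6
  - 120.0.0.0/6 clear@6
  + 0.0.0.0/0 (H1) depth=0
  + 0.160.0.0/12 (H2) depth=12
  + 183.80.0.0/12 (H1) depth=12
  ? 0.161.19.156  path d0:H1→d1:-→d2:-→d3:-→d4:-→d5:-→d6:-→d7:-→d8:-→d9:-→d10:-→d11:-→d12:H2  best=H2
  + 120.176.0.0/12 (H3) depth=12
  + 0.174.56.206/32 (H5) depth=32
  + 46.9.151.0/24 (H0) depth=24
  + 120.0.0.0/8 (H4) depth=8
  + 46.9.151.25/32 (H2) depth=32
  + 0.174.56.206/32 (H1) depth=32
  + 0.174.56.206/32 (H0) depth=32
  + 183.80.0.0/12 (H2) depth=12
  ? 120.0.0.1  path d0:H1→d1:-→d2:-→d3:-→d4:-→d5:-→d6:-→d7:-→d8:H4  best=H4
  + 183.85.224.0/20 (H1) depth=20
  + 120.184.70.224/28 (H5) depth=28
  + 180.0.0.0/6 (H0) depth=6

== LOOKUPS ==
["H2","H2","H2","H4","H4","H2","H4","H4","H0","H2","H4"]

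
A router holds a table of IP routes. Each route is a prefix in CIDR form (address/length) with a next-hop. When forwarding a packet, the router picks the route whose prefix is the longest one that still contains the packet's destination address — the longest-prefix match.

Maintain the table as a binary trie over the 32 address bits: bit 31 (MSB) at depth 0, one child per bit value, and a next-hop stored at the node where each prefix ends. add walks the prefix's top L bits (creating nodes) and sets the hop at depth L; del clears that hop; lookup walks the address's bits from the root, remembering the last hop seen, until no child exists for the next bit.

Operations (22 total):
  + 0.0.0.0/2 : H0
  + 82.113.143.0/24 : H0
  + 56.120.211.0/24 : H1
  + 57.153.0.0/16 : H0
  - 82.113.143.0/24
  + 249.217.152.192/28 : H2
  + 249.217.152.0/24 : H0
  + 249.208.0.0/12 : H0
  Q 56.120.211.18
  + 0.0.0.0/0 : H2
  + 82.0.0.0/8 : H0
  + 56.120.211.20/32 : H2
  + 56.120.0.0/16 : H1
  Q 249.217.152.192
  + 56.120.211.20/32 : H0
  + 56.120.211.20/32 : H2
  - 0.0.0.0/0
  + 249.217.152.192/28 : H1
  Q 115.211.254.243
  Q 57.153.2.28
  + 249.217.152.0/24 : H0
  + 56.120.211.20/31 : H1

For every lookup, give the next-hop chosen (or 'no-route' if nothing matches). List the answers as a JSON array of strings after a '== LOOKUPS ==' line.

Trace:
  add 0.0.0.0/2 -> H0 at depth 2
  add 82.113.143.0/24 -> H0 at depth 24
  add 56.120.211.0/24 -> H1 at depth 24
  add 57.153.0.0/16 -> H0 at depth 16
  del 82.113.143.0/24 (clear depth 24)
  add 249.217.152.192/28 -> H2 at depth 28
  add 249.217.152.0/24 -> H0 at depth 24
  add 249.208.0.0/12 -> H0 at depth 12
  Q 56.120.211.18: descend 001110000111100011010011 ; hops seen [H0,H1] ; pick H1
  add 0.0.0.0/0 -> H2 at depth 0
  add 82.0.0.0/8 -> H0 at depth 8
  add 56.120.211.20/32 -> H2 at depth 32
  add 56.120.0.0/16 -> H1 at depth 16
  Q 249.217.152.192: descend 1111100111011001100110001100 ; hops seen [H2,H0,H0,H2] ; pick H2
  add 56.120.211.20/32 -> H0 at depth 32
  add 56.120.211.20/32 -> H2 at depth 32
  del 0.0.0.0/0 (clear depth 0)
  add 249.217.152.192/28 -> H1 at depth 28
  Q 115.211.254.243: descend 01 ; hops seen [∅] ; pick no-route
  Q 57.153.2.28: descend 0011100110011001 ; hops seen [H0,H0] ; pick H0
  add 249.217.152.0/24 -> H0 at depth 24
  add 56.120.211.20/31 -> H1 at depth 31

== LOOKUPS ==
["H1","H2","no-route","H0"]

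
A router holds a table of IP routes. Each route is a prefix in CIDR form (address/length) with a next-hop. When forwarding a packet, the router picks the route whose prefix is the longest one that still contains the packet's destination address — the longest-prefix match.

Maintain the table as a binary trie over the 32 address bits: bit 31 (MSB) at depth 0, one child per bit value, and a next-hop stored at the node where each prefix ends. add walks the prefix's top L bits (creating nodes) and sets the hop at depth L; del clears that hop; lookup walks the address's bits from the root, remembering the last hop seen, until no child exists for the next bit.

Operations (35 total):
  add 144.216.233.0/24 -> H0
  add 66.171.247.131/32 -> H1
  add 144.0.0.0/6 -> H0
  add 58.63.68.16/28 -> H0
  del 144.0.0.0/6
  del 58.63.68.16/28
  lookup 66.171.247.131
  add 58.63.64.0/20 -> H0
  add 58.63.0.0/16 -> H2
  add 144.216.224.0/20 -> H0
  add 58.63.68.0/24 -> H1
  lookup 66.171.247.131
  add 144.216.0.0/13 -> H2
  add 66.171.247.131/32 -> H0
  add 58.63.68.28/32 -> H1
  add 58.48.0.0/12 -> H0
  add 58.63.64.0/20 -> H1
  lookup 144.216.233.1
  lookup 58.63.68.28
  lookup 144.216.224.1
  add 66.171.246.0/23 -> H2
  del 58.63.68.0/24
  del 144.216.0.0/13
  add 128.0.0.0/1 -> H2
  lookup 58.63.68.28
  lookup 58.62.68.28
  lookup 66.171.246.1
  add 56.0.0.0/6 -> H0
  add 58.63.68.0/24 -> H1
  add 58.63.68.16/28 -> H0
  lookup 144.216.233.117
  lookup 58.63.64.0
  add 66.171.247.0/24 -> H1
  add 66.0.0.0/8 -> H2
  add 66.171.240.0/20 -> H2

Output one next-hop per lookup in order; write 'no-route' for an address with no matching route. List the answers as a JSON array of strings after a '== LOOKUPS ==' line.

Process each operation:
  add 144.216.233.0/24 -> H0 at depth 24
  add 66.171.247.131/32 -> H1 at depth 32
  add 144.0.0.0/6 -> H0 at depth 6
  add 58.63.68.16/28 -> H0 at depth 28
  del 144.0.0.0/6 (clear depth 6)
  del 58.63.68.16/28 (clear depth 28)
  Q 66.171.247.131: descend 01000010101010111111011110000011 ; hops seen [H1] ; pick H1
  add 58.63.64.0/20 -> H0 at depth 20
  add 58.63.0.0/16 -> H2 at depth 16
  add 144.216.224.0/20 -> H0 at depth 20
  add 58.63.68.0/24 -> H1 at depth 24
  Q 66.171.247.131: descend 01000010101010111111011110000011 ; hops seen [H1] ; pick H1
  add 144.216.0.0/13 -> H2 at depth 13
  add 66.171.247.131/32 -> H0 at depth 32
  add 58.63.68.28/32 -> H1 at depth 32
  add 58.48.0.0/12 -> H0 at depth 12
  add 58.63.64.0/20 -> H1 at depth 20
  Q 144.216.233.1: descend 100100001101100011101001 ; hops seen [H2,H0,H0] ; pick H0
  Q 58.63.68.28: descend 00111010001111110100010000011100 ; hops seen [H0,H2,H1,H1,H1] ; pick H1
  Q 144.216.224.1: descend 10010000110110001110 ; hops seen [H2,H0] ; pick H0
  add 66.171.246.0/23 -> H2 at depth 23
  del 58.63.68.0/24 (clear depth 24)
  del 144.216.0.0/13 (clear depth 13)
  add 128.0.0.0/1 -> H2 at depth 1
  Q 58.63.68.28: descend 00111010001111110100010000011100 ; hops seen [H0,H2,H1,H1] ; pick H1
  Q 58.62.68.28: descend 001110100011111 ; hops seen [H0] ; pick H0
  Q 66.171.246.1: descend 01000010101010111111011 ; hops seen [H2] ; pick H2
  add 56.0.0.0/6 -> H0 at depth 6
  add 58.63.68.0/24 -> H1 at depth 24
  add 58.63.68.16/28 -> H0 at depth 28
  Q 144.216.233.117: descend 100100001101100011101001 ; hops seen [H2,H0,H0] ; pick H0
  Q 58.63.64.0: descend 001110100011111101000 ; hops seen [H0,H0,H2,H1] ; pick H1
  add 66.171.247.0/24 -> H1 at depth 24
  add 66.0.0.0/8 -> H2 at depth 8
  add 66.171.240.0/20 -> H2 at depth 20

== LOOKUPS ==
["H1","H1","H0","H1","H0","H1","H0","H2","H0","H1"]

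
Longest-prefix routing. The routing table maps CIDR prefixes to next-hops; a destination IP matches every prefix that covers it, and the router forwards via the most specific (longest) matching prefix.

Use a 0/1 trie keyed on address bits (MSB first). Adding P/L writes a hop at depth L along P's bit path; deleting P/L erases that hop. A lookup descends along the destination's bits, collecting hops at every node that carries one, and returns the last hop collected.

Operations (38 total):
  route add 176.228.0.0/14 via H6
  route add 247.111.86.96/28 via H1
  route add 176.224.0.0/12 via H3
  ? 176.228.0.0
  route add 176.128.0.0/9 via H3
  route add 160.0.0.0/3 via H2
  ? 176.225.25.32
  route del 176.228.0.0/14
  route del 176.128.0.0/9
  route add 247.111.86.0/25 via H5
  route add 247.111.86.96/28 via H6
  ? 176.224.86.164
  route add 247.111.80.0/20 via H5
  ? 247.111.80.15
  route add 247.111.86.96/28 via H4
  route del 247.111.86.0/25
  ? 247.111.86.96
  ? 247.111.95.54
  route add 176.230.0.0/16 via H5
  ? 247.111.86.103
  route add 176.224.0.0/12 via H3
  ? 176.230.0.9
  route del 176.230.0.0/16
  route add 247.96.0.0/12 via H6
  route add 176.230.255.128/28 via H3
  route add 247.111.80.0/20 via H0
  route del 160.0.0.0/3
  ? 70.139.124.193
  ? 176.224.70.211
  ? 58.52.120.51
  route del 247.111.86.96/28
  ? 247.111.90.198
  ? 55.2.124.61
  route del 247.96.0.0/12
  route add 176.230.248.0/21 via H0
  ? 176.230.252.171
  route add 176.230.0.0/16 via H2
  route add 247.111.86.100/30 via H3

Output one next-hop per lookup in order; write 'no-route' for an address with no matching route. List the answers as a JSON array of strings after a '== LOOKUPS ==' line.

Process each operation:
  add 176.228.0.0/14 -> H6 at depth 14
  add 247.111.86.96/28 -> H1 at depth 28
  add 176.224.0.0/12 -> H3 at depth 12
  ? 176.228.0.0  path d0:-→d1:-→d2:-→d3:-→d4:-→d5:-→d6:-→d7:-→d8:-→d9:-→d10:-→d11:-→d12:H3→d13:-→d14:H6  best=H6
  add 176.128.0.0/9 -> H3 at depth 9
  add 160.0.0.0/3 -> H2 at depth 3
  ? 176.225.25.32  path d0:-→d1:-→d2:-→d3:H2→d4:-→d5:-→d6:-→d7:-→d8:-→d9:H3→d10:-→d11:-→d12:H3→d13:-  best=H3
  del 176.228.0.0/14 (clear depth 14)
  del 176.128.0.0/9 (clear depth 9)
  add 247.111.86.0/25 -> H5 at depth 25
  add 247.111.86.96/28 -> H6 at depth 28
  ? 176.224.86.164  path d0:-→d1:-→d2:-→d3:H2→d4:-→d5:-→d6:-→d7:-→d8:-→d9:-→d10:-→d11:-→d12:H3→d13:-  best=H3
  add 247.111.80.0/20 -> H5 at depth 20
  ? 247.111.80.15  path d0:-→d1:-→d2:-→d3:-→d4:-→d5:-→d6:-→d7:-→d8:-→d9:-→d10:-→d11:-→d12:-→d13:-→d14:-→d15:-→d16:-→d17:-→d18:-→d19:-→d20:H5→d21:-  best=H5
  add 247.111.86.96/28 -> H4 at depth 28
  del 247.111.86.0/25 (clear depth 25)
  ? 247.111.86.96  path d0:-→d1:-→d2:-→d3:-→d4:-→d5:-→d6:-→d7:-→d8:-→d9:-→d10:-→d11:-→d12:-→d13:-→d14:-→d15:-→d16:-→d17:-→d18:-→d19:-→d20:H5→d21:-→d22:-→d23:-→d24:-→d25:-→d26:-→d27:-→d28:H4  best=H4
  ? 247.111.95.54  path d0:-→d1:-→d2:-→d3:-→d4:-→d5:-→d6:-→d7:-→d8:-→d9:-→d10:-→d11:-→d12:-→d13:-→d14:-→d15:-→d16:-→d17:-→d18:-→d19:-→d20:H5  best=H5
  add 176.230.0.0/16 -> H5 at depth 16
  ? 247.111.86.103  path d0:-→d1:-→d2:-→d3:-→d4:-→d5:-→d6:-→d7:-→d8:-→d9:-→d10:-→d11:-→d12:-→d13:-→d14:-→d15:-→d16:-→d17:-→d18:-→d19:-→d20:H5→d21:-→d22:-→d23:-→d24:-→d25:-→d26:-→d27:-→d28:H4  best=H4
  add 176.224.0.0/12 -> H3 at depth 12
  ? 176.230.0.9  path d0:-→d1:-→d2:-→d3:H2→d4:-→d5:-→d6:-→d7:-→d8:-→d9:-→d10:-→d11:-→d12:H3→d13:-→d14:-→d15:-→d16:H5  best=H5
  del 176.230.0.0/16 (clear depth 16)
  add 247.96.0.0/12 -> H6 at depth 12
  add 176.230.255.128/28 -> H3 at depth 28
  add 247.111.80.0/20 -> H0 at depth 20
  del 160.0.0.0/3 (clear depth 3)
  ? 70.139.124.193  path d0:-  best=no-route
  ? 176.224.70.211  path d0:-→d1:-→d2:-→d3:-→d4:-→d5:-→d6:-→d7:-→d8:-→d9:-→d10:-→d11:-→d12:H3→d13:-  best=H3
  ? 58.52.120.51  path d0:-  best=no-route
  del 247.111.86.96/28 (clear depth 28)
  ? 247.111.90.198  path d0:-→d1:-→d2:-→d3:-→d4:-→d5:-→d6:-→d7:-→d8:-→d9:-→d10:-→d11:-→d12:H6→d13:-→d14:-→d15:-→d16:-→d17:-→d18:-→d19:-→d20:H0  best=H0
  ? 55.2.124.61  path d0:-  best=no-route
  del 247.96.0.0/12 (clear depth 12)
  add 176.230.248.0/21 -> H0 at depth 21
  ? 176.230.252.171  path d0:-→d1:-→d2:-→d3:-→d4:-→d5:-→d6:-→d7:-→d8:-→d9:-→d10:-→d11:-→d12:H3→d13:-→d14:-→d15:-→d16:-→d17:-→d18:-→d19:-→d20:-→d21:H0→d22:-  best=H0
  add 176.230.0.0/16 -> H2 at depth 16
  add 247.111.86.100/30 -> H3 at depth 30

== LOOKUPS ==
["H6","H3","H3","H5","H4","H5","H4","H5","no-route","H3","no-route","H0","no-route","H0"]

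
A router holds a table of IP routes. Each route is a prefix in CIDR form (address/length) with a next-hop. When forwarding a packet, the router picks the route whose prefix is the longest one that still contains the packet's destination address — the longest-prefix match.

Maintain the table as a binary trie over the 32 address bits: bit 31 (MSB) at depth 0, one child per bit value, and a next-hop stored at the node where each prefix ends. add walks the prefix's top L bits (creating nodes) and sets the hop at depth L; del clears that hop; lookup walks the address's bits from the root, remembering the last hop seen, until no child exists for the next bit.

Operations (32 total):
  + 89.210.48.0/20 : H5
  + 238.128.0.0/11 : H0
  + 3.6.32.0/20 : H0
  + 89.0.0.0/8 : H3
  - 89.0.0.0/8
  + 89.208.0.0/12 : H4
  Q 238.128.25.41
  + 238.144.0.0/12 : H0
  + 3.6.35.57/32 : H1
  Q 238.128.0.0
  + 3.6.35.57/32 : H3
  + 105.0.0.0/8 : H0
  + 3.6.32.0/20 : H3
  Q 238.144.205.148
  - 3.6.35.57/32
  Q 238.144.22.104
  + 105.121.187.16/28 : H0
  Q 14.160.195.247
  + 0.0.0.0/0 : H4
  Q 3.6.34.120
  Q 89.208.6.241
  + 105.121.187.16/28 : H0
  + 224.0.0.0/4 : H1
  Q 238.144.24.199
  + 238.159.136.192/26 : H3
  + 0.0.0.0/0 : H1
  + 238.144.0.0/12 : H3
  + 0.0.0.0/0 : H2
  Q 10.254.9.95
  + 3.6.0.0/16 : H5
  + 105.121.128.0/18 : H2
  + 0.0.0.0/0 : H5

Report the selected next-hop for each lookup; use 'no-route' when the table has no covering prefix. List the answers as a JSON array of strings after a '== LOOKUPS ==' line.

Apply in order:
  add 89.210.48.0/20 -> H5 at depth 20
  add 238.128.0.0/11 -> H0 at depth 11
  add 3.6.32.0/20 -> H0 at depth 20
  add 89.0.0.0/8 -> H3 at depth 8
  del 89.0.0.0/8 (clear depth 8)
  add 89.208.0.0/12 -> H4 at depth 12
  ? 238.128.25.41  path d0:-→d1:-→d2:-→d3:-→d4:-→d5:-→d6:-→d7:-→d8:-→d9:-→d10:-→d11:H0  best=H0
  add 238.144.0.0/12 -> H0 at depth 12
  add 3.6.35.57/32 -> H1 at depth 32
  ? 238.128.0.0  path d0:-→d1:-→d2:-→d3:-→d4:-→d5:-→d6:-→d7:-→d8:-→d9:-→d10:-→d11:H0  best=H0
  add 3.6.35.57/32 -> H3 at depth 32
  add 105.0.0.0/8 -> H0 at depth 8
  add 3.6.32.0/20 -> H3 at depth 20
  ? 238.144.205.148  path d0:-→d1:-→d2:-→d3:-→d4:-→d5:-→d6:-→d7:-→d8:-→d9:-→d10:-→d11:H0→d12:H0  best=H0
  del 3.6.35.57/32 (clear depth 32)
  ? 238.144.22.104  path d0:-→d1:-→d2:-→d3:-→d4:-→d5:-→d6:-→d7:-→d8:-→d9:-→d10:-→d11:H0→d12:H0  best=H0
  add 105.121.187.16/28 -> H0 at depth 28
  ? 14.160.195.247  path d0:-→d1:-→d2:-→d3:-→d4:-  best=no-route
  add 0.0.0.0/0 -> H4 at depth 0
  ? 3.6.34.120  path d0:H4→d1:-→d2:-→d3:-→d4:-→d5:-→d6:-→d7:-→d8:-→d9:-→d10:-→d11:-→d12:-→d13:-→d14:-→d15:-→d16:-→d17:-→d18:-→d19:-→d20:H3→d21:-→d22:-→d23:-  best=H3
  ? 89.208.6.241  path d0:H4→d1:-→d2:-→d3:-→d4:-→d5:-→d6:-→d7:-→d8:-→d9:-→d10:-→d11:-→d12:H4→d13:-→d14:-  best=H4
  add 105.121.187.16/28 -> H0 at depth 28
  add 224.0.0.0/4 -> H1 at depth 4
  ? 238.144.24.199  path d0:H4→d1:-→d2:-→d3:-→d4:H1→d5:-→d6:-→d7:-→d8:-→d9:-→d10:-→d11:H0→d12:H0  best=H0
  add 238.159.136.192/26 -> H3 at depth 26
  add 0.0.0.0/0 -> H1 at depth 0
  add 238.144.0.0/12 -> H3 at depth 12
  add 0.0.0.0/0 -> H2 at depth 0
  ? 10.254.9.95  path d0:H2→d1:-→d2:-→d3:-→d4:-  best=H2
  add 3.6.0.0/16 -> H5 at depth 16
  add 105.121.128.0/18 -> H2 at depth 18
  add 0.0.0.0/0 -> H5 at depth 0

== LOOKUPS ==
["H0","H0","H0","H0","no-route","H3","H4","H0","H2"]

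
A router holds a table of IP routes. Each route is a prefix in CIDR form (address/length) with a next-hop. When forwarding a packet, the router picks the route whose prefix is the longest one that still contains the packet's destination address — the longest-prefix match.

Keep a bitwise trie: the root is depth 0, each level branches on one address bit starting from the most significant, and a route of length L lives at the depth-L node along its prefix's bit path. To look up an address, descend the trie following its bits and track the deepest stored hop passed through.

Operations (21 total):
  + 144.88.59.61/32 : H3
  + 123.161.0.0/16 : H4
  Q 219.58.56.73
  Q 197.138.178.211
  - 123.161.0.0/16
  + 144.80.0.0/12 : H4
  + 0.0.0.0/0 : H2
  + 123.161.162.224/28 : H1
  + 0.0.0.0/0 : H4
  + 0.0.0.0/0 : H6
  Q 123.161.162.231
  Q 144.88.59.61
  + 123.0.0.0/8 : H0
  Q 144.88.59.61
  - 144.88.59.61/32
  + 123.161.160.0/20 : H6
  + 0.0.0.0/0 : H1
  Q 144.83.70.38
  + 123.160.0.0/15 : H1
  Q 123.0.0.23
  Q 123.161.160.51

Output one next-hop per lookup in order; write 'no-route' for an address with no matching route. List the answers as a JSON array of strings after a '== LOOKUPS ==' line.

Process each operation:
  + 144.88.59.61/32 (H3) depth=32
  + 123.161.0.0/16 (H4) depth=16
  lookup 219.58.56.73: bits 1 walk d0:-→d1:- -> no-route
  lookup 197.138.178.211: bits 1 walk d0:-→d1:- -> no-route
  - 123.161.0.0/16 clear@16
  + 144.80.0.0/12 (H4) depth=12
  + 0.0.0.0/0 (H2) depth=0
  + 123.161.162.224/28 (H1) depth=28
  + 0.0.0.0/0 (H4) depth=0
  + 0.0.0.0/0 (H6) depth=0
  lookup 123.161.162.231: bits 0111101110100001101000101110 walk d0:H6→d1:-→d2:-→d3:-→d4:-→d5:-→d6:-→d7:-→d8:-→d9:-→d10:-→d11:-→d12:-→d13:-→d14:-→d15:-→d16:-→d17:-→d18:-→d19:-→d20:-→d21:-→d22:-→d23:-→d24:-→d25:-→d26:-→d27:-→d28:H1 -> H1
  lookup 144.88.59.61: bits 10010000010110000011101100111101 walk d0:H6→d1:-→d2:-→d3:-→d4:-→d5:-→d6:-→d7:-→d8:-→d9:-→d10:-→d11:-→d12:H4→d13:-→d14:-→d15:-→d16:-→d17:-→d18:-→d19:-→d20:-→d21:-→d22:-→d23:-→d24:-→d25:-→d26:-→d27:-→d28:-→d29:-→d30:-→d31:-→d32:H3 -> H3
  + 123.0.0.0/8 (H0) depth=8
  lookup 144.88.59.61: bits 10010000010110000011101100111101 walk d0:H6→d1:-→d2:-→d3:-→d4:-→d5:-→d6:-→d7:-→d8:-→d9:-→d10:-→d11:-→d12:H4→d13:-→d14:-→d15:-→d16:-→d17:-→d18:-→d19:-→d20:-→d21:-→d22:-→d23:-→d24:-→d25:-→d26:-→d27:-→d28:-→d29:-→d30:-→d31:-→d32:H3 -> H3
  - 144.88.59.61/32 clear@32
  + 123.161.160.0/20 (H6) depth=20
  + 0.0.0.0/0 (H1) depth=0
  lookup 144.83.70.38: bits 100100000101 walk d0:H1→d1:-→d2:-→d3:-→d4:-→d5:-→d6:-→d7:-→d8:-→d9:-→d10:-→d11:-→d12:H4 -> H4
  + 123.160.0.0/15 (H1) depth=15
  lookup 123.0.0.23: bits 01111011 walk d0:H1→d1:-→d2:-→d3:-→d4:-→d5:-→d6:-→d7:-→d8:H0 -> H0
  lookup 123.161.160.51: bits 0111101110100001101000 walk d0:H1→d1:-→d2:-→d3:-→d4:-→d5:-→d6:-→d7:-→d8:H0→d9:-→d10:-→d11:-→d12:-→d13:-→d14:-→d15:H1→d16:-→d17:-→d18:-→d19:-→d20:H6→d21:-→d22:- -> H6

== LOOKUPS ==
["no-route","no-route","H1","H3","H3","H4","H0","H6"]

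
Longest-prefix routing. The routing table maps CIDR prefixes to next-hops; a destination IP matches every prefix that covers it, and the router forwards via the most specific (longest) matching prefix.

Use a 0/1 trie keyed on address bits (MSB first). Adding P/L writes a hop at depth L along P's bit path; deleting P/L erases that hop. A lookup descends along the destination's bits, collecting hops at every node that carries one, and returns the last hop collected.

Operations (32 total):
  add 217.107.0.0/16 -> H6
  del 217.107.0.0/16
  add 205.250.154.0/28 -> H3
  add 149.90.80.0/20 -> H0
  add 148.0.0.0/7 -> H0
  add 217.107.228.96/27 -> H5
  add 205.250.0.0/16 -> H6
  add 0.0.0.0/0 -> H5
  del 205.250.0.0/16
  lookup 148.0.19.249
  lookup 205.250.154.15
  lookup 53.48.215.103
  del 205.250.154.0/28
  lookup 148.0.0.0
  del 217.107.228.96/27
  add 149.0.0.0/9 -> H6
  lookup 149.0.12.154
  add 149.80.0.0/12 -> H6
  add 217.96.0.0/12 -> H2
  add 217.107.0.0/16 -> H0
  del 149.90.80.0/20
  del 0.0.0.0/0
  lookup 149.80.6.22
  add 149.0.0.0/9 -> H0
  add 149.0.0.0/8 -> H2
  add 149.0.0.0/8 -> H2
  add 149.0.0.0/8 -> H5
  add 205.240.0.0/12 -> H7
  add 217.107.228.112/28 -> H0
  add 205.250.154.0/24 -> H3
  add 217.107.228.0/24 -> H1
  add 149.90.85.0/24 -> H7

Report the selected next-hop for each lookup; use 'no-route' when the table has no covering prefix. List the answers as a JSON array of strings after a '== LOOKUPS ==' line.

Process each operation:
  + 217.107.0.0/16 (H6) depth=16
  - 217.107.0.0/16 clear@16
  + 205.250.154.0/28 (H3) depth=28
  + 149.90.80.0/20 (H0) depth=20
  + 148.0.0.0/7 (H0) depth=7
  + 217.107.228.96/27 (H5) depth=27
  + 205.250.0.0/16 (H6) depth=16
  + 0.0.0.0/0 (H5) depth=0
  - 205.250.0.0/16 clear@16
  lookup 148.0.19.249: bits 1001010 walk d0:H5→d1:-→d2:-→d3:-→d4:-→d5:-→d6:-→d7:H0 -> H0
  lookup 205.250.154.15: bits 1100110111111010100110100000 walk d0:H5→d1:-→d2:-→d3:-→d4:-→d5:-→d6:-→d7:-→d8:-→d9:-→d10:-→d11:-→d12:-→d13:-→d14:-→d15:-→d16:-→d17:-→d18:-→d19:-→d20:-→d21:-→d22:-→d23:-→d24:-→d25:-→d26:-→d27:-→d28:H3 -> H3
  lookup 53.48.215.103: bits ε walk d0:H5 -> H5
  - 205.250.154.0/28 clear@28
  lookup 148.0.0.0: bits 1001010 walk d0:H5→d1:-→d2:-→d3:-→d4:-→d5:-→d6:-→d7:H0 -> H0
  - 217.107.228.96/27 clear@27
  + 149.0.0.0/9 (H6) depth=9
  lookup 149.0.12.154: bits 100101010 walk d0:H5→d1:-→d2:-→d3:-→d4:-→d5:-→d6:-→d7:H0→d8:-→d9:H6 -> H6
  + 149.80.0.0/12 (H6) depth=12
  + 217.96.0.0/12 (H2) depth=12
  + 217.107.0.0/16 (H0) depth=16
  - 149.90.80.0/20 clear@20
  - 0.0.0.0/0 clear@0
  lookup 149.80.6.22: bits 100101010101 walk d0:-→d1:-→d2:-→d3:-→d4:-→d5:-→d6:-→d7:H0→d8:-→d9:H6→d10:-→d11:-→d12:H6 -> H6
  + 149.0.0.0/9 (H0) depth=9
  + 149.0.0.0/8 (H2) depth=8
  + 149.0.0.0/8 (H2) depth=8
  + 149.0.0.0/8 (H5) depth=8
  + 205.240.0.0/12 (H7) depth=12
  + 217.107.228.112/28 (H0) depth=28
  + 205.250.154.0/24 (H3) depth=24
  + 217.107.228.0/24 (H1) depth=24
  + 149.90.85.0/24 (H7) depth=24

== LOOKUPS ==
["H0","H3","H5","H0","H6","H6"]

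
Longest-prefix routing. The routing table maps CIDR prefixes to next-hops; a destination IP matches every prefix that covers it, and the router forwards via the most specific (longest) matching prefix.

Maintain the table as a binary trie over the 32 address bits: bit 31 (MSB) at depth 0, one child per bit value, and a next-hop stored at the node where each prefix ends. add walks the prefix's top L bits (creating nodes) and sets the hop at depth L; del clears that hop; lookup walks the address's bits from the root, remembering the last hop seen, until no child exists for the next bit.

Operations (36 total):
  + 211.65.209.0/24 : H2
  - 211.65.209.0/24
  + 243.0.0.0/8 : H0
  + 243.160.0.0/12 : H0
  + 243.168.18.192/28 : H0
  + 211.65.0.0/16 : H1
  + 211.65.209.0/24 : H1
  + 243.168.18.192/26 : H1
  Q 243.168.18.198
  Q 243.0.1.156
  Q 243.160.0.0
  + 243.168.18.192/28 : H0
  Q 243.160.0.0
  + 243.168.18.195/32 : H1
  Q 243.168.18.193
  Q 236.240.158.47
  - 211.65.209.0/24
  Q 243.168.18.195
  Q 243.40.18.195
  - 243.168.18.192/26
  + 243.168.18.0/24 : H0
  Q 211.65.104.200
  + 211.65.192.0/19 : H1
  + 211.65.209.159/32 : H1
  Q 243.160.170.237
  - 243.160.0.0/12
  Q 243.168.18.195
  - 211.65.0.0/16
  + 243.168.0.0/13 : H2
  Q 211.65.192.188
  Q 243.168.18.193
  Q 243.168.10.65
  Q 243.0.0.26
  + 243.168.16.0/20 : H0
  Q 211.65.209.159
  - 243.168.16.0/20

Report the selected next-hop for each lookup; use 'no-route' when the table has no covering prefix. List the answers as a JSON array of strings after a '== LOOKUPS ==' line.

Process each operation:
  + 211.65.209.0/24 (H2) depth=24
  - 211.65.209.0/24 clear@24
  + 243.0.0.0/8 (H0) depth=8
  + 243.160.0.0/12 (H0) depth=12
  + 243.168.18.192/28 (H0) depth=28
  + 211.65.0.0/16 (H1) depth=16
  + 211.65.209.0/24 (H1) depth=24
  + 243.168.18.192/26 (H1) depth=26
  ? 243.168.18.198  path d0:-→d1:-→d2:-→d3:-→d4:-→d5:-→d6:-→d7:-→d8:H0→d9:-→d10:-→d11:-→d12:H0→d13:-→d14:-→d15:-→d16:-→d17:-→d18:-→d19:-→d20:-→d21:-→d22:-→d23:-→d24:-→d25:-→d26:H1→d27:-→d28:H0  best=H0
  ? 243.0.1.156  path d0:-→d1:-→d2:-→d3:-→d4:-→d5:-→d6:-→d7:-→d8:H0  best=H0
  ? 243.160.0.0  path d0:-→d1:-→d2:-→d3:-→d4:-→d5:-→d6:-→d7:-→d8:H0→d9:-→d10:-→d11:-→d12:H0  best=H0
  + 243.168.18.192/28 (H0) depth=28
  ? 243.160.0.0  path d0:-→d1:-→d2:-→d3:-→d4:-→d5:-→d6:-→d7:-→d8:H0→d9:-→d10:-→d11:-→d12:H0  best=H0
  + 243.168.18.195/32 (H1) depth=32
  ? 243.168.18.193  path d0:-→d1:-→d2:-→d3:-→d4:-→d5:-→d6:-→d7:-→d8:H0→d9:-→d10:-→d11:-→d12:H0→d13:-→d14:-→d15:-→d16:-→d17:-→d18:-→d19:-→d20:-→d21:-→d22:-→d23:-→d24:-→d25:-→d26:H1→d27:-→d28:H0→d29:-→d30:-  best=H0
  ? 236.240.158.47  path d0:-→d1:-→d2:-→d3:-  best=no-route
  - 211.65.209.0/24 clear@24
  ? 243.168.18.195  path d0:-→d1:-→d2:-→d3:-→d4:-→d5:-→d6:-→d7:-→d8:H0→d9:-→d10:-→d11:-→d12:H0→d13:-→d14:-→d15:-→d16:-→d17:-→d18:-→d19:-→d20:-→d21:-→d22:-→d23:-→d24:-→d25:-→d26:H1→d27:-→d28:H0→d29:-→d30:-→d31:-→d32:H1  best=H1
  ? 243.40.18.195  path d0:-→d1:-→d2:-→d3:-→d4:-→d5:-→d6:-→d7:-→d8:H0  best=H0
  - 243.168.18.192/26 clear@26
  + 243.168.18.0/24 (H0) depth=24
  ? 211.65.104.200  path d0:-→d1:-→d2:-→d3:-→d4:-→d5:-→d6:-→d7:-→d8:-→d9:-→d10:-→d11:-→d12:-→d13:-→d14:-→d15:-→d16:H1  best=H1
  + 211.65.192.0/19 (H1) depth=19
  + 211.65.209.159/32 (H1) depth=32
  ? 243.160.170.237  path d0:-→d1:-→d2:-→d3:-→d4:-→d5:-→d6:-→d7:-→d8:H0→d9:-→d10:-→d11:-→d12:H0  best=H0
  - 243.160.0.0/12 clear@12
  ? 243.168.18.195  path d0:-→d1:-→d2:-→d3:-→d4:-→d5:-→d6:-→d7:-→d8:H0→d9:-→d10:-→d11:-→d12:-→d13:-→d14:-→d15:-→d16:-→d17:-→d18:-→d19:-→d20:-→d21:-→d22:-→d23:-→d24:H0→d25:-→d26:-→d27:-→d28:H0→d29:-→d30:-→d31:-→d32:H1  best=H1
  - 211.65.0.0/16 clear@16
  + 243.168.0.0/13 (H2) depth=13
  ? 211.65.192.188  path d0:-→d1:-→d2:-→d3:-→d4:-→d5:-→d6:-→d7:-→d8:-→d9:-→d10:-→d11:-→d12:-→d13:-→d14:-→d15:-→d16:-→d17:-→d18:-→d19:H1  best=H1
  ? 243.168.18.193  path d0:-→d1:-→d2:-→d3:-→d4:-→d5:-→d6:-→d7:-→d8:H0→d9:-→d10:-→d11:-→d12:-→d13:H2→d14:-→d15:-→d16:-→d17:-→d18:-→d19:-→d20:-→d21:-→d22:-→d23:-→d24:H0→d25:-→d26:-→d27:-→d28:H0→d29:-→d30:-  best=H0
  ? 243.168.10.65  path d0:-→d1:-→d2:-→d3:-→d4:-→d5:-→d6:-→d7:-→d8:H0→d9:-→d10:-→d11:-→d12:-→d13:H2→d14:-→d15:-→d16:-→d17:-→d18:-→d19:-  best=H2
  ? 243.0.0.26  path d0:-→d1:-→d2:-→d3:-→d4:-→d5:-→d6:-→d7:-→d8:H0  best=H0
  + 243.168.16.0/20 (H0) depth=20
  ? 211.65.209.159  path d0:-→d1:-→d2:-→d3:-→d4:-→d5:-→d6:-→d7:-→d8:-→d9:-→d10:-→d11:-→d12:-→d13:-→d14:-→d15:-→d16:-→d17:-→d18:-→d19:H1→d20:-→d21:-→d22:-→d23:-→d24:-→d25:-→d26:-→d27:-→d28:-→d29:-→d30:-→d31:-→d32:H1  best=H1
  - 243.168.16.0/20 clear@20

== LOOKUPS ==
["H0","H0","H0","H0","H0","no-route","H1","H0","H1","H0","H1","H1","H0","H2","H0","H1"]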